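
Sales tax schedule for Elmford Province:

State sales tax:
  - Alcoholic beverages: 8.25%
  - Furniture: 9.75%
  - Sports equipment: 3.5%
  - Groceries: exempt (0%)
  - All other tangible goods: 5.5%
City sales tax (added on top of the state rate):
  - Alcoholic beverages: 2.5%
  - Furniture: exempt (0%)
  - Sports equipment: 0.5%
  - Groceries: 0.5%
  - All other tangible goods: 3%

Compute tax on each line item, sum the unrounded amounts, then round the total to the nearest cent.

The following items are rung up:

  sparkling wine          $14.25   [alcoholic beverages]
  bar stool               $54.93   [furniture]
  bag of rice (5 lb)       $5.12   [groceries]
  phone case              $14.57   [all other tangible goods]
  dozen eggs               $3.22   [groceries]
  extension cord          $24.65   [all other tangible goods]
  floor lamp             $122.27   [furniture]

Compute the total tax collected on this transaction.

$22.18

Sparkling wine $14.25: alcoholic beverages → 8.25% + 2.5% city = 10.75% → $1.531875
Bar stool $54.93: furniture → 9.75% + 0% city = 9.75% → $5.355675
Bag of rice (5 lb) $5.12: groceries → 0% + 0.5% city = 0.5% → $0.0256
Phone case $14.57: all other tangible goods → 5.5% + 3% city = 8.5% → $1.23845
Dozen eggs $3.22: groceries → 0% + 0.5% city = 0.5% → $0.0161
Extension cord $24.65: all other tangible goods → 5.5% + 3% city = 8.5% → $2.09525
Floor lamp $122.27: furniture → 9.75% + 0% city = 9.75% → $11.921325
Unrounded tax sum = $22.184275 → $22.18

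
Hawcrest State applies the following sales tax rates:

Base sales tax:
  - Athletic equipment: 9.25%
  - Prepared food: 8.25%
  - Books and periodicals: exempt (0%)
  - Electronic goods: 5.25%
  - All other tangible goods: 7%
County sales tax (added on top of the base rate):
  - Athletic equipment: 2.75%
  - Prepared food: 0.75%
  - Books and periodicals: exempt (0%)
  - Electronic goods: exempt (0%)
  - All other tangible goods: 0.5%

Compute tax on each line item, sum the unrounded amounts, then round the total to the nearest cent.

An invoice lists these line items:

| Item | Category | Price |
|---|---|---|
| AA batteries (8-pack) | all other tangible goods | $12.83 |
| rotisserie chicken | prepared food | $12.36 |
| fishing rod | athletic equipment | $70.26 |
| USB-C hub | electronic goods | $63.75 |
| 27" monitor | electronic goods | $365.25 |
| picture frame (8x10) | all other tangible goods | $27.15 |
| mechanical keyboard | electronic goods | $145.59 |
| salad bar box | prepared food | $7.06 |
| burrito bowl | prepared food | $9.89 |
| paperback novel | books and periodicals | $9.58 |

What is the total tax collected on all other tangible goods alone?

$3.00

AA batteries (8-pack) $12.83: all other tangible goods → 7% + 0.5% county = 7.5% → $0.96225
Picture frame (8x10) $27.15: all other tangible goods → 7% + 0.5% county = 7.5% → $2.03625
Tax on all other tangible goods: unrounded sum = $2.9985 → $3.00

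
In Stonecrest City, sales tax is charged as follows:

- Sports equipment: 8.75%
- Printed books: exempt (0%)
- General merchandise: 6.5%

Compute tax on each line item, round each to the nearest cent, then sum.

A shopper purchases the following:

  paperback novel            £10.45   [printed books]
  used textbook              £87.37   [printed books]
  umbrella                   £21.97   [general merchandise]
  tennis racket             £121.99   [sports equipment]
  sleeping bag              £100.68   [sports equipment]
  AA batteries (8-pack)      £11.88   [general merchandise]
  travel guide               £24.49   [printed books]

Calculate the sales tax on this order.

Paperback novel £10.45: printed books → 0% → £0.00
Used textbook £87.37: printed books → 0% → £0.00
Umbrella £21.97: general merchandise → 6.5% → £1.43
Tennis racket £121.99: sports equipment → 8.75% → £10.67
Sleeping bag £100.68: sports equipment → 8.75% → £8.81
AA batteries (8-pack) £11.88: general merchandise → 6.5% → £0.77
Travel guide £24.49: printed books → 0% → £0.00
Total tax = £1.43 + £10.67 + £8.81 + £0.77 = £21.68

£21.68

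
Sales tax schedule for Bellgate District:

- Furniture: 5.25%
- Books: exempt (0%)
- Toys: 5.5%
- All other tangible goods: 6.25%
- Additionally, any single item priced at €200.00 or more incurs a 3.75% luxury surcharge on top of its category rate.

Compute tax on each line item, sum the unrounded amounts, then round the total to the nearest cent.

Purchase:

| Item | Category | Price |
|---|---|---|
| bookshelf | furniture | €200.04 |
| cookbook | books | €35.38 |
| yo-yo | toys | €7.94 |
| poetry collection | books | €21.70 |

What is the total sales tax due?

€18.44

Bookshelf €200.04: furniture → 5.25% + 3.75% surcharge = 9% → €18.0036
Cookbook €35.38: books → 0% → €0.00
Yo-yo €7.94: toys → 5.5% → €0.4367
Poetry collection €21.70: books → 0% → €0.00
Unrounded tax sum = €18.4403 → €18.44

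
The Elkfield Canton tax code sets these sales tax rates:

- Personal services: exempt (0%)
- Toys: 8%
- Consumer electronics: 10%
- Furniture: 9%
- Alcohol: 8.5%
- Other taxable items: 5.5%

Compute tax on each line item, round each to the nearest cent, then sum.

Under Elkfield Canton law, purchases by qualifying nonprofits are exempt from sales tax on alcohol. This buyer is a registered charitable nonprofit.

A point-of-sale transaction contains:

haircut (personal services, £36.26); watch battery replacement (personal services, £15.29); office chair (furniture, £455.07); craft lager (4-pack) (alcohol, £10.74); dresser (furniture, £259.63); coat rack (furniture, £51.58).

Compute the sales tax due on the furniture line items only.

Office chair £455.07: furniture → 9% → £40.96
Dresser £259.63: furniture → 9% → £23.37
Coat rack £51.58: furniture → 9% → £4.64
Tax on furniture = £40.96 + £23.37 + £4.64 = £68.97

£68.97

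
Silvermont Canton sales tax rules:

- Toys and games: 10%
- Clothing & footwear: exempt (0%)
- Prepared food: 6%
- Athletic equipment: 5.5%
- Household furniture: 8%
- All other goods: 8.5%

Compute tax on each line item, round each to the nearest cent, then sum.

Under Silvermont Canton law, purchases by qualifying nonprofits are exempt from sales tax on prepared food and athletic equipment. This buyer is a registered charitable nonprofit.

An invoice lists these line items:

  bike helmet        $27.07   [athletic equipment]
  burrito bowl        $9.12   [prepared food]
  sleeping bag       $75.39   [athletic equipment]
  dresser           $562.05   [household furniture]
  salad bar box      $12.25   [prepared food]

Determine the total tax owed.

Bike helmet $27.07: athletic equipment, buyer-exempt → 0% → $0.00
Burrito bowl $9.12: prepared food, buyer-exempt → 0% → $0.00
Sleeping bag $75.39: athletic equipment, buyer-exempt → 0% → $0.00
Dresser $562.05: household furniture → 8% → $44.96
Salad bar box $12.25: prepared food, buyer-exempt → 0% → $0.00
Total tax = $44.96

$44.96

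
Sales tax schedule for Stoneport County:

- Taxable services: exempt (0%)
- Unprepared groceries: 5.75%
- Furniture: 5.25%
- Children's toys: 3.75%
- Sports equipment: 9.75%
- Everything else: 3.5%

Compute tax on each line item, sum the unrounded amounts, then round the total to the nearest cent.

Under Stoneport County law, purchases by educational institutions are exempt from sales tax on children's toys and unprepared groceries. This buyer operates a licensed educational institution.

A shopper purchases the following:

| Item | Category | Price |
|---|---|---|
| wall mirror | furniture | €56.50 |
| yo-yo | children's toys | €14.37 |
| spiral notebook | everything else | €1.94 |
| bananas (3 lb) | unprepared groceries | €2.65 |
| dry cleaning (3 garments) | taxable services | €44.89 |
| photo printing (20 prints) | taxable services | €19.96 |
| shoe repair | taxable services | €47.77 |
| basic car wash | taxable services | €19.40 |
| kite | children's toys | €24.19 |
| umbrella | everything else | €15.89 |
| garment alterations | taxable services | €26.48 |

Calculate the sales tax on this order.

Wall mirror €56.50: furniture → 5.25% → €2.96625
Yo-yo €14.37: children's toys, buyer-exempt → 0% → €0.00
Spiral notebook €1.94: everything else → 3.5% → €0.0679
Bananas (3 lb) €2.65: unprepared groceries, buyer-exempt → 0% → €0.00
Dry cleaning (3 garments) €44.89: taxable services → 0% → €0.00
Photo printing (20 prints) €19.96: taxable services → 0% → €0.00
Shoe repair €47.77: taxable services → 0% → €0.00
Basic car wash €19.40: taxable services → 0% → €0.00
Kite €24.19: children's toys, buyer-exempt → 0% → €0.00
Umbrella €15.89: everything else → 3.5% → €0.55615
Garment alterations €26.48: taxable services → 0% → €0.00
Unrounded tax sum = €3.5903 → €3.59

€3.59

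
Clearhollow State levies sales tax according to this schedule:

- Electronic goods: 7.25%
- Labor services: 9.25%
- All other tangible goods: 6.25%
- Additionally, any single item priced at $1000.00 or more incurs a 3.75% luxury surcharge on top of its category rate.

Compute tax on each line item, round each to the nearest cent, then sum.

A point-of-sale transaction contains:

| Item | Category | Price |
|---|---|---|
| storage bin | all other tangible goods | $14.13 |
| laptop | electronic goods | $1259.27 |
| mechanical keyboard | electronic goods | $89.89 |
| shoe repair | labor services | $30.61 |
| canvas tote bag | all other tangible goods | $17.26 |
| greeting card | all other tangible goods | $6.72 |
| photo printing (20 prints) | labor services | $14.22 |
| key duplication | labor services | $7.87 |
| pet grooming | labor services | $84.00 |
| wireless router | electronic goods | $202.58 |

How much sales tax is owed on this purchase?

Storage bin $14.13: all other tangible goods → 6.25% → $0.88
Laptop $1259.27: electronic goods → 7.25% + 3.75% surcharge = 11% → $138.52
Mechanical keyboard $89.89: electronic goods → 7.25% → $6.52
Shoe repair $30.61: labor services → 9.25% → $2.83
Canvas tote bag $17.26: all other tangible goods → 6.25% → $1.08
Greeting card $6.72: all other tangible goods → 6.25% → $0.42
Photo printing (20 prints) $14.22: labor services → 9.25% → $1.32
Key duplication $7.87: labor services → 9.25% → $0.73
Pet grooming $84.00: labor services → 9.25% → $7.77
Wireless router $202.58: electronic goods → 7.25% → $14.69
Total tax = $0.88 + $138.52 + $6.52 + $2.83 + $1.08 + $0.42 + $1.32 + $0.73 + $7.77 + $14.69 = $174.76

$174.76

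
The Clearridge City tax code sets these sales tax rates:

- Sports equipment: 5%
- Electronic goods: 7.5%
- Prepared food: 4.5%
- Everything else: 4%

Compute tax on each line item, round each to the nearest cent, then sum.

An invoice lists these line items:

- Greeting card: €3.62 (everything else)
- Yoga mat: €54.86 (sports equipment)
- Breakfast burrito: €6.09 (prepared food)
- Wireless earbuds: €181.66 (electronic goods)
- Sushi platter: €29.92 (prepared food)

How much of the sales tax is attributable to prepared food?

€1.62

Breakfast burrito €6.09: prepared food → 4.5% → €0.27
Sushi platter €29.92: prepared food → 4.5% → €1.35
Tax on prepared food = €0.27 + €1.35 = €1.62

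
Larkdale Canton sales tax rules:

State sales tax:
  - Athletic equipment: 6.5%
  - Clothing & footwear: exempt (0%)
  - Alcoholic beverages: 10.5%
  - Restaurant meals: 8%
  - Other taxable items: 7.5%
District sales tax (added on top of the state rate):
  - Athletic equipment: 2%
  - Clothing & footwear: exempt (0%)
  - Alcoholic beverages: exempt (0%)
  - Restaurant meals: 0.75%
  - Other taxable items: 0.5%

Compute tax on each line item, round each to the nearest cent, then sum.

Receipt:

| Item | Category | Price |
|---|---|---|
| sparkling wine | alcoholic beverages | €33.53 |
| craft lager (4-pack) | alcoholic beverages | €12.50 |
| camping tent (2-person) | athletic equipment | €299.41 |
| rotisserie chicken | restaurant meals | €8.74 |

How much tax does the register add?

€31.04

Sparkling wine €33.53: alcoholic beverages → 10.5% + 0% district = 10.5% → €3.52
Craft lager (4-pack) €12.50: alcoholic beverages → 10.5% + 0% district = 10.5% → €1.31
Camping tent (2-person) €299.41: athletic equipment → 6.5% + 2% district = 8.5% → €25.45
Rotisserie chicken €8.74: restaurant meals → 8% + 0.75% district = 8.75% → €0.76
Total tax = €3.52 + €1.31 + €25.45 + €0.76 = €31.04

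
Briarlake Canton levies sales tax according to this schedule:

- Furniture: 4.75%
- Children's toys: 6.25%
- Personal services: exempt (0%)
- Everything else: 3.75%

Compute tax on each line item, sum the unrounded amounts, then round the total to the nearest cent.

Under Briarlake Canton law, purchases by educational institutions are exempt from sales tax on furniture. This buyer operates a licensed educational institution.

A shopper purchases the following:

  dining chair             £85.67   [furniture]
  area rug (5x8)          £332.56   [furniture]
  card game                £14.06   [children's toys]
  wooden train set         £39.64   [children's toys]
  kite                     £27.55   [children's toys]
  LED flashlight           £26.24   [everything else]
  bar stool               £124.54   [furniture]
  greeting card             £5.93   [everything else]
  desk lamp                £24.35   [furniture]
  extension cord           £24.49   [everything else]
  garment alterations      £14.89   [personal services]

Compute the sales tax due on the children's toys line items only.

Card game £14.06: children's toys → 6.25% → £0.87875
Wooden train set £39.64: children's toys → 6.25% → £2.4775
Kite £27.55: children's toys → 6.25% → £1.721875
Tax on children's toys: unrounded sum = £5.078125 → £5.08

£5.08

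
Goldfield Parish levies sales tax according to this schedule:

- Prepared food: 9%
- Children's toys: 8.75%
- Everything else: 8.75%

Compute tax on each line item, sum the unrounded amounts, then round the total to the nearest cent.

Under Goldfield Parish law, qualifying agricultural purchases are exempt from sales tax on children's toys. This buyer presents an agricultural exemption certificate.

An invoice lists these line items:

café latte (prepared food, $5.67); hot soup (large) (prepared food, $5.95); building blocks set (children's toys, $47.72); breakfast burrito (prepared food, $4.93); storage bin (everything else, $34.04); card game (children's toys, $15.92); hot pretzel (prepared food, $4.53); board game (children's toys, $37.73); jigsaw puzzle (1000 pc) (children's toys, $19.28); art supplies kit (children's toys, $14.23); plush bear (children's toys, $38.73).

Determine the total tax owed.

Café latte $5.67: prepared food → 9% → $0.5103
Hot soup (large) $5.95: prepared food → 9% → $0.5355
Building blocks set $47.72: children's toys, buyer-exempt → 0% → $0.00
Breakfast burrito $4.93: prepared food → 9% → $0.4437
Storage bin $34.04: everything else → 8.75% → $2.9785
Card game $15.92: children's toys, buyer-exempt → 0% → $0.00
Hot pretzel $4.53: prepared food → 9% → $0.4077
Board game $37.73: children's toys, buyer-exempt → 0% → $0.00
Jigsaw puzzle (1000 pc) $19.28: children's toys, buyer-exempt → 0% → $0.00
Art supplies kit $14.23: children's toys, buyer-exempt → 0% → $0.00
Plush bear $38.73: children's toys, buyer-exempt → 0% → $0.00
Unrounded tax sum = $4.8757 → $4.88

$4.88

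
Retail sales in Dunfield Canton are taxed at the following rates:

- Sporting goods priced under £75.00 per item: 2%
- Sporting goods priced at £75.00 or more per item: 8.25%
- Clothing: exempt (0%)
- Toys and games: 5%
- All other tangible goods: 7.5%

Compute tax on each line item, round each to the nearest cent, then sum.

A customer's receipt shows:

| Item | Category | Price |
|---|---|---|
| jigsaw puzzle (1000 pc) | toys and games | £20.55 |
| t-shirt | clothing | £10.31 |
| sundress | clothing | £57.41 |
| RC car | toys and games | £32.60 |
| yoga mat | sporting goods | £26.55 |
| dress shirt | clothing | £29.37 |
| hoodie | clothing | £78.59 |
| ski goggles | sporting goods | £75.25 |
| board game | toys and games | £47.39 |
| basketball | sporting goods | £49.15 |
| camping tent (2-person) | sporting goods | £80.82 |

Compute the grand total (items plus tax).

Jigsaw puzzle (1000 pc) £20.55: toys and games → 5% → £1.03
T-shirt £10.31: clothing → 0% → £0.00
Sundress £57.41: clothing → 0% → £0.00
RC car £32.60: toys and games → 5% → £1.63
Yoga mat £26.55: sporting goods, under £75.00 → 2% → £0.53
Dress shirt £29.37: clothing → 0% → £0.00
Hoodie £78.59: clothing → 0% → £0.00
Ski goggles £75.25: sporting goods, £75.00 or more → 8.25% → £6.21
Board game £47.39: toys and games → 5% → £2.37
Basketball £49.15: sporting goods, under £75.00 → 2% → £0.98
Camping tent (2-person) £80.82: sporting goods, £75.00 or more → 8.25% → £6.67
Subtotal = £507.99; tax = £19.42; total due = £527.41

£527.41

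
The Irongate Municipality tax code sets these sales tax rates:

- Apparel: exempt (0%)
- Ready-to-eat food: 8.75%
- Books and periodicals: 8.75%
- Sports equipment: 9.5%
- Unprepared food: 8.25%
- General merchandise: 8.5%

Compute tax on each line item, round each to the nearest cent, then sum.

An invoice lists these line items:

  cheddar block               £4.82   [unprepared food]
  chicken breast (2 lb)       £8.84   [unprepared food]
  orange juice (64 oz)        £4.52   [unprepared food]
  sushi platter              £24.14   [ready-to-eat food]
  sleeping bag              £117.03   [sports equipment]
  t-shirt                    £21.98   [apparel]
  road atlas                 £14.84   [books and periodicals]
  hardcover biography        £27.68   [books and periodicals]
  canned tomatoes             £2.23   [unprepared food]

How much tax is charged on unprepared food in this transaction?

£1.68

Cheddar block £4.82: unprepared food → 8.25% → £0.40
Chicken breast (2 lb) £8.84: unprepared food → 8.25% → £0.73
Orange juice (64 oz) £4.52: unprepared food → 8.25% → £0.37
Canned tomatoes £2.23: unprepared food → 8.25% → £0.18
Tax on unprepared food = £0.40 + £0.73 + £0.37 + £0.18 = £1.68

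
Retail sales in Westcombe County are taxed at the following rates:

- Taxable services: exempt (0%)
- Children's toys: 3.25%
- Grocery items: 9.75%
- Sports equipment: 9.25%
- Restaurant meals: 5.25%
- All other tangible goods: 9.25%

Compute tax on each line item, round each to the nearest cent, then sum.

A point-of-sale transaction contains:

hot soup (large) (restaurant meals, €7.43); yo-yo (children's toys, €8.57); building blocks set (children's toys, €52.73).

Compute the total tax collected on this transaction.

Hot soup (large) €7.43: restaurant meals → 5.25% → €0.39
Yo-yo €8.57: children's toys → 3.25% → €0.28
Building blocks set €52.73: children's toys → 3.25% → €1.71
Total tax = €0.39 + €0.28 + €1.71 = €2.38

€2.38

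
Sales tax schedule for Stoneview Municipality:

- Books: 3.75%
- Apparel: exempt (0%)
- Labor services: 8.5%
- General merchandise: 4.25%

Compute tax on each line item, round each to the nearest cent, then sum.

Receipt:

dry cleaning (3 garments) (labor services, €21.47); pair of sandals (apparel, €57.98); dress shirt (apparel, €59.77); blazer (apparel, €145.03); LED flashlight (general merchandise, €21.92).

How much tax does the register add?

Dry cleaning (3 garments) €21.47: labor services → 8.5% → €1.82
Pair of sandals €57.98: apparel → 0% → €0.00
Dress shirt €59.77: apparel → 0% → €0.00
Blazer €145.03: apparel → 0% → €0.00
LED flashlight €21.92: general merchandise → 4.25% → €0.93
Total tax = €1.82 + €0.93 = €2.75

€2.75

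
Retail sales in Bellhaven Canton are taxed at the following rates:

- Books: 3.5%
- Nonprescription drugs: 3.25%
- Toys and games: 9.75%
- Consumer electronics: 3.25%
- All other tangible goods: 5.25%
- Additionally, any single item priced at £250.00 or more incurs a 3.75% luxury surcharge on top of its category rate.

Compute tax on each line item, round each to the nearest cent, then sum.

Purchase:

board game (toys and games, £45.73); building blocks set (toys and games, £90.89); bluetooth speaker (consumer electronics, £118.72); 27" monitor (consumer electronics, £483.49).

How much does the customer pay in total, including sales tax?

Board game £45.73: toys and games → 9.75% → £4.46
Building blocks set £90.89: toys and games → 9.75% → £8.86
Bluetooth speaker £118.72: consumer electronics → 3.25% → £3.86
27" monitor £483.49: consumer electronics → 3.25% + 3.75% surcharge = 7% → £33.84
Subtotal = £738.83; tax = £51.02; total due = £789.85

£789.85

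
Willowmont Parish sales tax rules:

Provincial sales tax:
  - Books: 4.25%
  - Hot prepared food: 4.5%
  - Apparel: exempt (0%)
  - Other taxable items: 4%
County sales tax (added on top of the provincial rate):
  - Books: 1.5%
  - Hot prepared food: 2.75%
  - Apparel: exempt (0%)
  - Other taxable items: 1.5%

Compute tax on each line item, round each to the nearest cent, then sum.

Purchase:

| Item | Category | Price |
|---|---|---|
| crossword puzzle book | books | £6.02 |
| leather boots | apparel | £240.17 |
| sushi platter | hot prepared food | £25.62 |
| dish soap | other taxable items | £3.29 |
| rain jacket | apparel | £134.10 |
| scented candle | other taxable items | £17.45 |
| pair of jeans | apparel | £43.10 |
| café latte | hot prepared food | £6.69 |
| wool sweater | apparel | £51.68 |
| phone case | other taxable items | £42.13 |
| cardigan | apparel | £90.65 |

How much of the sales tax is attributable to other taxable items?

£3.46

Dish soap £3.29: other taxable items → 4% + 1.5% county = 5.5% → £0.18
Scented candle £17.45: other taxable items → 4% + 1.5% county = 5.5% → £0.96
Phone case £42.13: other taxable items → 4% + 1.5% county = 5.5% → £2.32
Tax on other taxable items = £0.18 + £0.96 + £2.32 = £3.46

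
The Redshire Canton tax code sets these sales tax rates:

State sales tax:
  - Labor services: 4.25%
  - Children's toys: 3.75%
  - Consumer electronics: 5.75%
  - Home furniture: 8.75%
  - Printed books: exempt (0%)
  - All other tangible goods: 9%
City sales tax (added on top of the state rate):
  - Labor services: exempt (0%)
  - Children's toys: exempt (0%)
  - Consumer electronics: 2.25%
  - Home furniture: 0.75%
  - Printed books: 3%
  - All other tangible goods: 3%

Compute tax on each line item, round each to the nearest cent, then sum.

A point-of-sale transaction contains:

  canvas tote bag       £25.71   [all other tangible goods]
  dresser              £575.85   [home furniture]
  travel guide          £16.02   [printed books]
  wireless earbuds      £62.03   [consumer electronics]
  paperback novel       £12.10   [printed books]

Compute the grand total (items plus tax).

Canvas tote bag £25.71: all other tangible goods → 9% + 3% city = 12% → £3.09
Dresser £575.85: home furniture → 8.75% + 0.75% city = 9.5% → £54.71
Travel guide £16.02: printed books → 0% + 3% city = 3% → £0.48
Wireless earbuds £62.03: consumer electronics → 5.75% + 2.25% city = 8% → £4.96
Paperback novel £12.10: printed books → 0% + 3% city = 3% → £0.36
Subtotal = £691.71; tax = £63.60; total due = £755.31

£755.31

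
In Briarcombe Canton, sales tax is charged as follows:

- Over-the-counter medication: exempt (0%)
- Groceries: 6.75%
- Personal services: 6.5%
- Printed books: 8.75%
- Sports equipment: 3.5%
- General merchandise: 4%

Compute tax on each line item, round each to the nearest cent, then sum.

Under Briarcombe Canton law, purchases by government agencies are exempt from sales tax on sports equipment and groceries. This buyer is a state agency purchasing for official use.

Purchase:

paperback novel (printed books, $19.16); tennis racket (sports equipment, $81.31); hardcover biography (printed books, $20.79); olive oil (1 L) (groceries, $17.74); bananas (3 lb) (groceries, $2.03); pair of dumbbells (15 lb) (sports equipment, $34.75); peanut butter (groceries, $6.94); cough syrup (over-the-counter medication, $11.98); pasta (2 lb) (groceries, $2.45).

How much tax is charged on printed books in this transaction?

$3.50

Paperback novel $19.16: printed books → 8.75% → $1.68
Hardcover biography $20.79: printed books → 8.75% → $1.82
Tax on printed books = $1.68 + $1.82 = $3.50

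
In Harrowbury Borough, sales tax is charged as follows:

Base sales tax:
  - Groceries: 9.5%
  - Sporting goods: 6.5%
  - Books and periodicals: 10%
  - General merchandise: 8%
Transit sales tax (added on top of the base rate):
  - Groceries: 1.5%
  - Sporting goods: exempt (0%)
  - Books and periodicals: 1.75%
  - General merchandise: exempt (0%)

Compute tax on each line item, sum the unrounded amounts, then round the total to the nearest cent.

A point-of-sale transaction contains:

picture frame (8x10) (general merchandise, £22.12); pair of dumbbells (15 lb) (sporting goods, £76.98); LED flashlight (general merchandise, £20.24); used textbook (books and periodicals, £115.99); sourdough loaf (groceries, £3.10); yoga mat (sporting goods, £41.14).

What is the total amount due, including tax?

Picture frame (8x10) £22.12: general merchandise → 8% + 0% transit = 8% → £1.7696
Pair of dumbbells (15 lb) £76.98: sporting goods → 6.5% + 0% transit = 6.5% → £5.0037
LED flashlight £20.24: general merchandise → 8% + 0% transit = 8% → £1.6192
Used textbook £115.99: books and periodicals → 10% + 1.75% transit = 11.75% → £13.628825
Sourdough loaf £3.10: groceries → 9.5% + 1.5% transit = 11% → £0.341
Yoga mat £41.14: sporting goods → 6.5% + 0% transit = 6.5% → £2.6741
Subtotal = £279.57; unrounded tax = £25.036425 → £25.04; total due = £304.61

£304.61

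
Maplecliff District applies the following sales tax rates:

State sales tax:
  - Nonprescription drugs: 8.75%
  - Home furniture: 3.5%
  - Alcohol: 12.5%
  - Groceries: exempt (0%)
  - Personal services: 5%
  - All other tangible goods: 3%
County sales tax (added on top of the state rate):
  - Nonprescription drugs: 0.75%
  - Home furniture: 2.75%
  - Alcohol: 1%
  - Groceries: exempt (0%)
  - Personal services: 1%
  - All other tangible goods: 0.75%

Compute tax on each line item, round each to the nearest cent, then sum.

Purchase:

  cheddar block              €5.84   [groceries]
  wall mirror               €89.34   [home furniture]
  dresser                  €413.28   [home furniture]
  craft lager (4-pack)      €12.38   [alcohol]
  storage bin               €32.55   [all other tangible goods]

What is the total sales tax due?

Cheddar block €5.84: groceries → 0% + 0% county = 0% → €0.00
Wall mirror €89.34: home furniture → 3.5% + 2.75% county = 6.25% → €5.58
Dresser €413.28: home furniture → 3.5% + 2.75% county = 6.25% → €25.83
Craft lager (4-pack) €12.38: alcohol → 12.5% + 1% county = 13.5% → €1.67
Storage bin €32.55: all other tangible goods → 3% + 0.75% county = 3.75% → €1.22
Total tax = €5.58 + €25.83 + €1.67 + €1.22 = €34.30

€34.30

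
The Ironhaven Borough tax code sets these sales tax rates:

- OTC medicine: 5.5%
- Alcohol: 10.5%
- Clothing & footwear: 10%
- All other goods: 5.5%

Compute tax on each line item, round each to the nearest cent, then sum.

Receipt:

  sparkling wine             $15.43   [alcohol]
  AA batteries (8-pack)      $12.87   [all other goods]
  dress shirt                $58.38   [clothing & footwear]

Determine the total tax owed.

Sparkling wine $15.43: alcohol → 10.5% → $1.62
AA batteries (8-pack) $12.87: all other goods → 5.5% → $0.71
Dress shirt $58.38: clothing & footwear → 10% → $5.84
Total tax = $1.62 + $0.71 + $5.84 = $8.17

$8.17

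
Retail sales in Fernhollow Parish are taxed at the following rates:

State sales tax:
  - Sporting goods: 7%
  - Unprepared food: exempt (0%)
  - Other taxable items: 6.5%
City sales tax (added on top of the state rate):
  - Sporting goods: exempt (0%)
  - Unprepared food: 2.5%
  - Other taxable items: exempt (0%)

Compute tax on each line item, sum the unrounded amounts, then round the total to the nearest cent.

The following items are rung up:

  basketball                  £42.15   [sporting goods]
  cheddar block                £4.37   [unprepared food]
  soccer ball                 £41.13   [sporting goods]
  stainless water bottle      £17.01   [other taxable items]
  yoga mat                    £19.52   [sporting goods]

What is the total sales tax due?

Basketball £42.15: sporting goods → 7% + 0% city = 7% → £2.9505
Cheddar block £4.37: unprepared food → 0% + 2.5% city = 2.5% → £0.10925
Soccer ball £41.13: sporting goods → 7% + 0% city = 7% → £2.8791
Stainless water bottle £17.01: other taxable items → 6.5% + 0% city = 6.5% → £1.10565
Yoga mat £19.52: sporting goods → 7% + 0% city = 7% → £1.3664
Unrounded tax sum = £8.4109 → £8.41

£8.41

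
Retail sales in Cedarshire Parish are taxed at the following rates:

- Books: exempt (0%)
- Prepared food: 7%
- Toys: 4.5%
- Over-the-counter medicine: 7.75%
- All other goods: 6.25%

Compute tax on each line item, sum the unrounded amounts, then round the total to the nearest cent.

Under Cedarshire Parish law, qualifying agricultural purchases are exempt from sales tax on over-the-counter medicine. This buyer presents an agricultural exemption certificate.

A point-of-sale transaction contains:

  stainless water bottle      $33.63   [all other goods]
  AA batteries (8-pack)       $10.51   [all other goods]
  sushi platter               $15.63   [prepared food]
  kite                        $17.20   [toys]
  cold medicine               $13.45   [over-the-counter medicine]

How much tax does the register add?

$4.63

Stainless water bottle $33.63: all other goods → 6.25% → $2.101875
AA batteries (8-pack) $10.51: all other goods → 6.25% → $0.656875
Sushi platter $15.63: prepared food → 7% → $1.0941
Kite $17.20: toys → 4.5% → $0.774
Cold medicine $13.45: over-the-counter medicine, buyer-exempt → 0% → $0.00
Unrounded tax sum = $4.62685 → $4.63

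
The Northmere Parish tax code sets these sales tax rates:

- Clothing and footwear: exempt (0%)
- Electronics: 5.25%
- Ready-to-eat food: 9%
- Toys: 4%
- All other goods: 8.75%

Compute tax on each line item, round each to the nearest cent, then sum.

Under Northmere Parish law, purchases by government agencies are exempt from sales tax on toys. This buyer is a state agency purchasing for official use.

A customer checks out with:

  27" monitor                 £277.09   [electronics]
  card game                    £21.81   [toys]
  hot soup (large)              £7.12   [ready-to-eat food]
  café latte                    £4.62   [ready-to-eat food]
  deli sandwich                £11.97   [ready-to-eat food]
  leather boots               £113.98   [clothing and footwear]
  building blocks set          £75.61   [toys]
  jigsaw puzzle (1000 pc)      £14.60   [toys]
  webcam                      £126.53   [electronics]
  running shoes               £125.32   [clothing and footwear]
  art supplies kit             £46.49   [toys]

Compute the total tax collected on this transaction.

£23.33

27" monitor £277.09: electronics → 5.25% → £14.55
Card game £21.81: toys, buyer-exempt → 0% → £0.00
Hot soup (large) £7.12: ready-to-eat food → 9% → £0.64
Café latte £4.62: ready-to-eat food → 9% → £0.42
Deli sandwich £11.97: ready-to-eat food → 9% → £1.08
Leather boots £113.98: clothing and footwear → 0% → £0.00
Building blocks set £75.61: toys, buyer-exempt → 0% → £0.00
Jigsaw puzzle (1000 pc) £14.60: toys, buyer-exempt → 0% → £0.00
Webcam £126.53: electronics → 5.25% → £6.64
Running shoes £125.32: clothing and footwear → 0% → £0.00
Art supplies kit £46.49: toys, buyer-exempt → 0% → £0.00
Total tax = £14.55 + £0.64 + £0.42 + £1.08 + £6.64 = £23.33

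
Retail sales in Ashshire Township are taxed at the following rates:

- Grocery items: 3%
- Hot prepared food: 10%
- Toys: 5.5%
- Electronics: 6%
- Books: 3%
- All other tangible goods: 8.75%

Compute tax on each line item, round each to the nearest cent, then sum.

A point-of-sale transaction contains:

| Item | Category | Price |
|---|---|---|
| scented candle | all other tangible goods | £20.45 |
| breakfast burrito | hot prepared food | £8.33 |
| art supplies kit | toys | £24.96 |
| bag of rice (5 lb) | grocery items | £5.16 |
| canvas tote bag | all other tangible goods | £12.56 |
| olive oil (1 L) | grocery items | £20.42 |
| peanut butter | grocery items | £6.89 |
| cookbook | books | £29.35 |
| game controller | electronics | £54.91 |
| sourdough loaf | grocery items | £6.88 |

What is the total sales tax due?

Scented candle £20.45: all other tangible goods → 8.75% → £1.79
Breakfast burrito £8.33: hot prepared food → 10% → £0.83
Art supplies kit £24.96: toys → 5.5% → £1.37
Bag of rice (5 lb) £5.16: grocery items → 3% → £0.15
Canvas tote bag £12.56: all other tangible goods → 8.75% → £1.10
Olive oil (1 L) £20.42: grocery items → 3% → £0.61
Peanut butter £6.89: grocery items → 3% → £0.21
Cookbook £29.35: books → 3% → £0.88
Game controller £54.91: electronics → 6% → £3.29
Sourdough loaf £6.88: grocery items → 3% → £0.21
Total tax = £1.79 + £0.83 + £1.37 + £0.15 + £1.10 + £0.61 + £0.21 + £0.88 + £3.29 + £0.21 = £10.44

£10.44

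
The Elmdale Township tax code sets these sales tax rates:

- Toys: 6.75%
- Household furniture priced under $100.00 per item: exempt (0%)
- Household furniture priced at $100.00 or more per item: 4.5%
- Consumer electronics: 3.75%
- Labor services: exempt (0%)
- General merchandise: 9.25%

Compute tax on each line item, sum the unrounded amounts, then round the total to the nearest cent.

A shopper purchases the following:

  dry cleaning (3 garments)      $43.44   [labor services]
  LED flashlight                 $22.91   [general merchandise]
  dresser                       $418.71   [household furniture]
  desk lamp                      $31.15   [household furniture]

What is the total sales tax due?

$20.96

Dry cleaning (3 garments) $43.44: labor services → 0% → $0.00
LED flashlight $22.91: general merchandise → 9.25% → $2.119175
Dresser $418.71: household furniture, $100.00 or more → 4.5% → $18.84195
Desk lamp $31.15: household furniture, under $100.00 → 0% → $0.00
Unrounded tax sum = $20.961125 → $20.96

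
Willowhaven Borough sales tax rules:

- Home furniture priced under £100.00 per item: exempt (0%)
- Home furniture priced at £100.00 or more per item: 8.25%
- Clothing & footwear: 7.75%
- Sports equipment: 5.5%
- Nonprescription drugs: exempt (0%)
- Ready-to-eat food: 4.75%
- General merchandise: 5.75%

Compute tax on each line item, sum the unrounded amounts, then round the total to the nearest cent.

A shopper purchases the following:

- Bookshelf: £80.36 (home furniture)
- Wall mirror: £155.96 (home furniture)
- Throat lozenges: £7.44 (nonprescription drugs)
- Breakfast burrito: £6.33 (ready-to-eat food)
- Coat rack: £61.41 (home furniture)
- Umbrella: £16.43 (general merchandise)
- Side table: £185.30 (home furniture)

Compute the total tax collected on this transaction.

Bookshelf £80.36: home furniture, under £100.00 → 0% → £0.00
Wall mirror £155.96: home furniture, £100.00 or more → 8.25% → £12.8667
Throat lozenges £7.44: nonprescription drugs → 0% → £0.00
Breakfast burrito £6.33: ready-to-eat food → 4.75% → £0.300675
Coat rack £61.41: home furniture, under £100.00 → 0% → £0.00
Umbrella £16.43: general merchandise → 5.75% → £0.944725
Side table £185.30: home furniture, £100.00 or more → 8.25% → £15.28725
Unrounded tax sum = £29.39935 → £29.40

£29.40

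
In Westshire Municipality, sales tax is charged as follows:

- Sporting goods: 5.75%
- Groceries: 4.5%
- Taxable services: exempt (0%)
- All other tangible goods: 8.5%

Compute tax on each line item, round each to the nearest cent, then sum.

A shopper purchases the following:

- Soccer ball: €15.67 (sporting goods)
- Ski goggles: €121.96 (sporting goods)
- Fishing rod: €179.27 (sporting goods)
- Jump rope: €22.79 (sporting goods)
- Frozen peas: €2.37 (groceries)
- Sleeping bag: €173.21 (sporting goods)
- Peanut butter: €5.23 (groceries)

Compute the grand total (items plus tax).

Soccer ball €15.67: sporting goods → 5.75% → €0.90
Ski goggles €121.96: sporting goods → 5.75% → €7.01
Fishing rod €179.27: sporting goods → 5.75% → €10.31
Jump rope €22.79: sporting goods → 5.75% → €1.31
Frozen peas €2.37: groceries → 4.5% → €0.11
Sleeping bag €173.21: sporting goods → 5.75% → €9.96
Peanut butter €5.23: groceries → 4.5% → €0.24
Subtotal = €520.50; tax = €29.84; total due = €550.34

€550.34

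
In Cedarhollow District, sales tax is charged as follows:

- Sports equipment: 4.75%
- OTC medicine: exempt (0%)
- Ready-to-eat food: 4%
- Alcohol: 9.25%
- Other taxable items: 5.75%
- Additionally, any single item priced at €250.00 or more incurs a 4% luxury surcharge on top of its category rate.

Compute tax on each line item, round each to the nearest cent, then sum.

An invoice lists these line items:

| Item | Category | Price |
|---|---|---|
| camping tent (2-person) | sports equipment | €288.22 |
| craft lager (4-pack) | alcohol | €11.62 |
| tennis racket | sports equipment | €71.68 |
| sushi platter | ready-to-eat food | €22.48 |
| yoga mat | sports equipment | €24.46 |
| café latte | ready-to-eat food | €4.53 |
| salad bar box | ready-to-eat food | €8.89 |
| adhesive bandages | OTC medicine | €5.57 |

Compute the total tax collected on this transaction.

€32.29

Camping tent (2-person) €288.22: sports equipment → 4.75% + 4% surcharge = 8.75% → €25.22
Craft lager (4-pack) €11.62: alcohol → 9.25% → €1.07
Tennis racket €71.68: sports equipment → 4.75% → €3.40
Sushi platter €22.48: ready-to-eat food → 4% → €0.90
Yoga mat €24.46: sports equipment → 4.75% → €1.16
Café latte €4.53: ready-to-eat food → 4% → €0.18
Salad bar box €8.89: ready-to-eat food → 4% → €0.36
Adhesive bandages €5.57: OTC medicine → 0% → €0.00
Total tax = €25.22 + €1.07 + €3.40 + €0.90 + €1.16 + €0.18 + €0.36 = €32.29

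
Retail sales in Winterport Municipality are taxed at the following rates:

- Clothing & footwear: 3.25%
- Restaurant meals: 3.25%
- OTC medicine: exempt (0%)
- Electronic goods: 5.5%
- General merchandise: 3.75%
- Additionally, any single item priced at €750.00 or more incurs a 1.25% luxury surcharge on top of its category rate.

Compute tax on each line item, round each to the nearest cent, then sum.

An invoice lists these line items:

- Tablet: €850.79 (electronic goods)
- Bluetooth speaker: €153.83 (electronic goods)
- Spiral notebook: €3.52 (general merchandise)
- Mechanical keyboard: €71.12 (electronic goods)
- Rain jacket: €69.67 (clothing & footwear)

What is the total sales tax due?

€72.19

Tablet €850.79: electronic goods → 5.5% + 1.25% surcharge = 6.75% → €57.43
Bluetooth speaker €153.83: electronic goods → 5.5% → €8.46
Spiral notebook €3.52: general merchandise → 3.75% → €0.13
Mechanical keyboard €71.12: electronic goods → 5.5% → €3.91
Rain jacket €69.67: clothing & footwear → 3.25% → €2.26
Total tax = €57.43 + €8.46 + €0.13 + €3.91 + €2.26 = €72.19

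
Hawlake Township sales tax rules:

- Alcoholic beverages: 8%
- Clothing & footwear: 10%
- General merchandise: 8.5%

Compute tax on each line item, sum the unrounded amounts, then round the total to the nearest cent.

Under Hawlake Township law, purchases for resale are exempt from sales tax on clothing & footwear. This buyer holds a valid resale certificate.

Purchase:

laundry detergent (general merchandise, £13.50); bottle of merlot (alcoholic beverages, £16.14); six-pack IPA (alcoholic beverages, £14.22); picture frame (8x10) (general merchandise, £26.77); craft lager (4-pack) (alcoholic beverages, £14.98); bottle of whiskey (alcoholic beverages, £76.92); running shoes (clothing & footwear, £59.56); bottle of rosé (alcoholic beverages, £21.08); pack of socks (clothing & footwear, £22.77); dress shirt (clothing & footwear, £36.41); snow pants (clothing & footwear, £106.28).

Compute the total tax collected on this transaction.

£14.89

Laundry detergent £13.50: general merchandise → 8.5% → £1.1475
Bottle of merlot £16.14: alcoholic beverages → 8% → £1.2912
Six-pack IPA £14.22: alcoholic beverages → 8% → £1.1376
Picture frame (8x10) £26.77: general merchandise → 8.5% → £2.27545
Craft lager (4-pack) £14.98: alcoholic beverages → 8% → £1.1984
Bottle of whiskey £76.92: alcoholic beverages → 8% → £6.1536
Running shoes £59.56: clothing & footwear, buyer-exempt → 0% → £0.00
Bottle of rosé £21.08: alcoholic beverages → 8% → £1.6864
Pack of socks £22.77: clothing & footwear, buyer-exempt → 0% → £0.00
Dress shirt £36.41: clothing & footwear, buyer-exempt → 0% → £0.00
Snow pants £106.28: clothing & footwear, buyer-exempt → 0% → £0.00
Unrounded tax sum = £14.89015 → £14.89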